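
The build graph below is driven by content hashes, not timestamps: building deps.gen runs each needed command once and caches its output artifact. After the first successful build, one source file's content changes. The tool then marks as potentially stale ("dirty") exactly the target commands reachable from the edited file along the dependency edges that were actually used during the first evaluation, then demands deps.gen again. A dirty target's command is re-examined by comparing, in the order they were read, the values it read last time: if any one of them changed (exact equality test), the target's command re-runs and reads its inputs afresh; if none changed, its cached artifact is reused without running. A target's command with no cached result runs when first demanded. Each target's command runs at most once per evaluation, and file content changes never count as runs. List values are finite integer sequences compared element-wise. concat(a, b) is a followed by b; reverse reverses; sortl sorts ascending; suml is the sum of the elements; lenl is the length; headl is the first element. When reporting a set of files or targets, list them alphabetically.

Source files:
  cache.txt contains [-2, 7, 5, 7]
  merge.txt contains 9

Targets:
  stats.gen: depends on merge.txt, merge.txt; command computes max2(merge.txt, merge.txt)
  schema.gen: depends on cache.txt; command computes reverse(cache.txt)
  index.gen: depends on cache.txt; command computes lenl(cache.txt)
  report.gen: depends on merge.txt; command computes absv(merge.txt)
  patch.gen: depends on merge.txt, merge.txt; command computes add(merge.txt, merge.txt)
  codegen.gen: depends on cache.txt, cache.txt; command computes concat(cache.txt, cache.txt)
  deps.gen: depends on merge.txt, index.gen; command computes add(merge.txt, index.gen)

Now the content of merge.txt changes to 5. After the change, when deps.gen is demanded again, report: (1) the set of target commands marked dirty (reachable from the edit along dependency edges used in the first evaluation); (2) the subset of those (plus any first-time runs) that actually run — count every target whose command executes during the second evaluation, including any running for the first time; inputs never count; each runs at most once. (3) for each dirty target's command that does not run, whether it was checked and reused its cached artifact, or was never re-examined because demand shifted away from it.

Initial pass — values computed on the first demand:
  index.gen = lenl([-2, 7, 5, 7]) = 4
  deps.gen = add(9, 4) = 13

Second demand — change propagation:
  deps.gen: re-runs because merge.txt 9->5; new result 9.

Dirty set: deps.gen.
Run set: deps.gen (1 run).
All dirty target commands ended up running.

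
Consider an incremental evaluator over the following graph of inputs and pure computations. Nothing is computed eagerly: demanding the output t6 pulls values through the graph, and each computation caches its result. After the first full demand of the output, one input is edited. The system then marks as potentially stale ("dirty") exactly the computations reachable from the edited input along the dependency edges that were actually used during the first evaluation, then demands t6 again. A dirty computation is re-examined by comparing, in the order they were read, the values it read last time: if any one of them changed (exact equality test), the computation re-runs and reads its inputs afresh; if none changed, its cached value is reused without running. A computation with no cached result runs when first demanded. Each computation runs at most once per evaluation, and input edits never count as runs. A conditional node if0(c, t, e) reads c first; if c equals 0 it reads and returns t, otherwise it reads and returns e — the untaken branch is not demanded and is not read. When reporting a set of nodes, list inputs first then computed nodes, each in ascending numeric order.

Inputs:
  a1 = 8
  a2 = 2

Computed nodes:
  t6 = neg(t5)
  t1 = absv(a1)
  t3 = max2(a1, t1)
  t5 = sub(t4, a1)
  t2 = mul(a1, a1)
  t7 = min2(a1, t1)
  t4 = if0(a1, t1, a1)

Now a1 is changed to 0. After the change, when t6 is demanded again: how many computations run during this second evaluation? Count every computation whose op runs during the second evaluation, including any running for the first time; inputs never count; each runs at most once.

Run set: t1, t4, t5 (3 run).
The important point: the flipped condition pulls in fresh nodes; t1 runs for the first time.

Initial pass — values computed on the first demand:
  t4 = if0(a1=8 -> else branch a1) = 8
  t5 = sub(8, 8) = 0
  t6 = neg(0) = 0

Second demand — change propagation:
  t1: newly demanded (no cache) — executes and yields 0.
  t4: re-runs because a1 8->0; a1 8->0; new result 0.
  t5: re-runs because t4 8->0; a1 8->0; new result 0 (unchanged).
  t6: re-examined; everything it read last time is the same (t5 unchanged) — cache 0 kept, no run.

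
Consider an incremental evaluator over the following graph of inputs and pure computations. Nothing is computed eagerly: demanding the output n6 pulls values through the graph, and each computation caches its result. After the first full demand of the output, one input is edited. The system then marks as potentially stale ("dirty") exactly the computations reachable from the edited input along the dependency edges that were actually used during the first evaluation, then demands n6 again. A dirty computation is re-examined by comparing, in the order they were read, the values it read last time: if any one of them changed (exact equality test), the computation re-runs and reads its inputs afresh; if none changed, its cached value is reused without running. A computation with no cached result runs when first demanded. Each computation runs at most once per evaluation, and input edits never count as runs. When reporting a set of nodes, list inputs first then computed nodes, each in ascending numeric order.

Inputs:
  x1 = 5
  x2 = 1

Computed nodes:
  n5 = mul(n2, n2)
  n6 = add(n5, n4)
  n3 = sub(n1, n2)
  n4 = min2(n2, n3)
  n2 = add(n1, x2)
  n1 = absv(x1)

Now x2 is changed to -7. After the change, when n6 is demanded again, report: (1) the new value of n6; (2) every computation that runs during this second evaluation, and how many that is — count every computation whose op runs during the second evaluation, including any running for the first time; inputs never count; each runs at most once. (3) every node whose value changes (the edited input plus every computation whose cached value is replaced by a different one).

n6 now evaluates to 2.
Run set: n2, n3, n4, n5, n6 (5 run).
Changed values: x2, n2, n3, n4, n5, n6.

Initial pass — values computed on the first demand:
  n1 = absv(5) = 5
  n2 = add(5, 1) = 6
  n3 = sub(5, 6) = -1
  n4 = min2(6, -1) = -1
  n5 = mul(6, 6) = 36
  n6 = add(36, -1) = 35

Second demand — change propagation:
  n2: re-runs because x2 1->-7; new result -2.
  n3: re-runs because n2 6->-2; new result 7.
  n4: re-runs because n2 6->-2; n3 -1->7; new result -2.
  n5: re-runs because n2 6->-2; n2 6->-2; new result 4.
  n6: re-runs because n5 36->4; n4 -1->-2; new result 2.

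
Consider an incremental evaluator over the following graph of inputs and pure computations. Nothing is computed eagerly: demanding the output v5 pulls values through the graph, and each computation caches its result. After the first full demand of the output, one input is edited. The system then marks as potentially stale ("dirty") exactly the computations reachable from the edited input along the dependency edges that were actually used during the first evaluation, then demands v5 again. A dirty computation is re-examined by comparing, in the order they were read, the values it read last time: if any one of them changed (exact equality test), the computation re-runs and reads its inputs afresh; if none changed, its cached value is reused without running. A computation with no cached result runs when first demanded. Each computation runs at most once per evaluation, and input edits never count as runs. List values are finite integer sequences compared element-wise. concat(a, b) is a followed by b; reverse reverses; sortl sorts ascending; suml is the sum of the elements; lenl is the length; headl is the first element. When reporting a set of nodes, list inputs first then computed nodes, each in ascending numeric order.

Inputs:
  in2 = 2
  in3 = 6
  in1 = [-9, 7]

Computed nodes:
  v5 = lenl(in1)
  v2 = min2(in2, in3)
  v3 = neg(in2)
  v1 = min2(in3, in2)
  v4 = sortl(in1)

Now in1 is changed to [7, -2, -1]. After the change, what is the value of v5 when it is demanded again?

Initial pass — values computed on the first demand:
  v5 = lenl([-9, 7]) = 2

Second demand — change propagation:
  v5: re-runs because in1 [-9, 7]->[7, -2, -1]; new result 3.

v5 now evaluates to 3.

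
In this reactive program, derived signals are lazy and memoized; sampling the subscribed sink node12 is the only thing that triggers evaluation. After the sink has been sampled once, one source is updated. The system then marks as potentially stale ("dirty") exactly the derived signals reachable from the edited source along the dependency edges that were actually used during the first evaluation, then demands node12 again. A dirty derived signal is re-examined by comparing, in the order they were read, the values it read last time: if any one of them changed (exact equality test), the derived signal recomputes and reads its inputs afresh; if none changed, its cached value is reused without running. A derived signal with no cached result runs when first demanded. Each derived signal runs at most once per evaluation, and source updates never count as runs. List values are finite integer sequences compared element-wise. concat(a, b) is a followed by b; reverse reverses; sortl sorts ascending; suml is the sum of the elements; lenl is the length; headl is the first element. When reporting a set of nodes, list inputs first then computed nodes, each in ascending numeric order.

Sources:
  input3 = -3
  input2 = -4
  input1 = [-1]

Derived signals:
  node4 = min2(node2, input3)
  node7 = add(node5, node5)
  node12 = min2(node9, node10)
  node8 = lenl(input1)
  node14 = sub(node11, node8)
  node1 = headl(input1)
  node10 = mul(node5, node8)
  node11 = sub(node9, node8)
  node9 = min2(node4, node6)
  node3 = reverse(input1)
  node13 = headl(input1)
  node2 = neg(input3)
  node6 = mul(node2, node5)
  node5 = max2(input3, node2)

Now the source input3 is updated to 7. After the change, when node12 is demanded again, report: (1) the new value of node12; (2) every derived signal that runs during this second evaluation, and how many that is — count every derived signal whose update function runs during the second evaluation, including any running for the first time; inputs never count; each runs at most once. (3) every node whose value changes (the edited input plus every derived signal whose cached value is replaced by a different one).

Demanding node12 again yields -49.
7 derived signals run: node2, node4, node5, node6, node9, node10, node12.
The nodes whose values change: input3, node2, node4, node5, node6, node9, node10, node12.

First demand of the output computes:
  node2 = neg(-3) = 3
  node4 = min2(3, -3) = -3
  node5 = max2(-3, 3) = 3
  node6 = mul(3, 3) = 9
  node8 = lenl([-1]) = 1
  node9 = min2(-3, 9) = -3
  node10 = mul(3, 1) = 3
  node12 = min2(-3, 3) = -3

After the edit, cleaning proceeds:
  node2: a read changed (input3 -3->7) — executes, giving -7.
  node4: a read changed (node2 3->-7; input3 -3->7) — executes, giving -7.
  node5: a read changed (input3 -3->7; node2 3->-7) — executes, giving 7.
  node6: a read changed (node2 3->-7; node5 3->7) — executes, giving -49.
  node9: a read changed (node4 -3->-7; node6 9->-49) — executes, giving -49.
  node10: a read changed (node5 3->7) — executes, giving 7.
  node12: a read changed (node9 -3->-49; node10 3->7) — executes, giving -49.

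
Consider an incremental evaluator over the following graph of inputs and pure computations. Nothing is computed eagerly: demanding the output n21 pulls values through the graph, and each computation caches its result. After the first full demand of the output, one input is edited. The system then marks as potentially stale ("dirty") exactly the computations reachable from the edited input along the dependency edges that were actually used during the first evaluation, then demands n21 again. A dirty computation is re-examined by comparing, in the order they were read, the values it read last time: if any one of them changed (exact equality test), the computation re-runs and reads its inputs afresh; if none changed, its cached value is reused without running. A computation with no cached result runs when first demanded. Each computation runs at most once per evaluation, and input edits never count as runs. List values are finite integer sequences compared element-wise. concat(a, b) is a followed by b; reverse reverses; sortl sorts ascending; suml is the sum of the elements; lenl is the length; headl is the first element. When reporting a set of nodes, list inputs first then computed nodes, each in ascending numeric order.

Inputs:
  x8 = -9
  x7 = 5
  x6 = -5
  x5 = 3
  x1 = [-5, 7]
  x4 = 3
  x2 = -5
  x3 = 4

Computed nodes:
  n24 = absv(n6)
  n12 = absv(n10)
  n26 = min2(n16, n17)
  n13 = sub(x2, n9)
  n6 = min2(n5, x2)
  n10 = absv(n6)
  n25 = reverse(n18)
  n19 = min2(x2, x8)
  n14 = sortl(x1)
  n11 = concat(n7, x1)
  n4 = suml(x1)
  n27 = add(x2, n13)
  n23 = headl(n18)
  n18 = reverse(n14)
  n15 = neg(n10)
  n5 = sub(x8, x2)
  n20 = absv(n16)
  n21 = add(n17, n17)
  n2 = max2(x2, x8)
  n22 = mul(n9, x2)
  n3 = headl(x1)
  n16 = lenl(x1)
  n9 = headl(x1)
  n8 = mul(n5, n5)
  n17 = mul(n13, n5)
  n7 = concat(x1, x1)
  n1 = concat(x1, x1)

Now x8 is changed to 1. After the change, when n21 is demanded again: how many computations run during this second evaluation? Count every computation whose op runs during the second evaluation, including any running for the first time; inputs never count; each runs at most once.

Run set: n5, n17 (2 run).
The important point: n17 recomputes to an identical value, and the output ends up unchanged.

Initial pass — values computed on the first demand:
  n5 = sub(-9, -5) = -4
  n9 = headl([-5, 7]) = -5
  n13 = sub(-5, -5) = 0
  n17 = mul(0, -4) = 0
  n21 = add(0, 0) = 0

Second demand — change propagation:
  n5: re-runs because x8 -9->1; new result 6.
  n17: re-runs because n5 -4->6; new result 0 (unchanged).
  n21: re-examined; everything it read last time is the same (n17 unchanged, n17 unchanged) — cache 0 kept, no run.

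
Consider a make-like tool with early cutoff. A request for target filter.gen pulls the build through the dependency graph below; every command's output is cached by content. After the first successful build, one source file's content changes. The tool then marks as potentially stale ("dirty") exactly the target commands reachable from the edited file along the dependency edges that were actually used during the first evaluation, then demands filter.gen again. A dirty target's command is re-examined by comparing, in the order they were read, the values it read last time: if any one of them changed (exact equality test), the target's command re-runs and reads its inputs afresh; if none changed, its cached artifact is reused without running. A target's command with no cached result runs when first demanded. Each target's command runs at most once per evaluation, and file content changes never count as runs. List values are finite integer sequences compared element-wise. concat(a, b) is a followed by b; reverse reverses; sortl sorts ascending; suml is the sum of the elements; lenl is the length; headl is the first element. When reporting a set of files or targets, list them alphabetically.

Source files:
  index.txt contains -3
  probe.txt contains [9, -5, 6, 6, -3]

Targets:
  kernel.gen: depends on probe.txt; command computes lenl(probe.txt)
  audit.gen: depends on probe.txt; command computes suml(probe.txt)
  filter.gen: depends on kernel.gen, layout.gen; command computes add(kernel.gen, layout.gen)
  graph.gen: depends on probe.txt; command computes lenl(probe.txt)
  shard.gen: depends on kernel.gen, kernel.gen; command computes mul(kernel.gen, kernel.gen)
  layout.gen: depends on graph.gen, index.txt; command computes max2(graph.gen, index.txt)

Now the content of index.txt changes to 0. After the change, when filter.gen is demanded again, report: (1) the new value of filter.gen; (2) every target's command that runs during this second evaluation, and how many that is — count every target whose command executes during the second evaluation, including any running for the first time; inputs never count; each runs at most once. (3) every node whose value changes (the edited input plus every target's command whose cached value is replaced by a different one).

First demand of the output computes:
  graph.gen = lenl([9, -5, 6, 6, -3]) = 5
  kernel.gen = lenl([9, -5, 6, 6, -3]) = 5
  layout.gen = max2(5, -3) = 5
  filter.gen = add(5, 5) = 10

After the edit, cleaning proceeds:
  layout.gen: a read changed (index.txt -3->0) — executes, giving 5 — identical to its old value.
  filter.gen: dirty, but its reads are unchanged (kernel.gen unchanged, layout.gen unchanged); cached 10 stands.

Note the absorption at layout.gen: it re-runs yet its value is the same, leaving the output's value untouched.

Demanding filter.gen again yields 10.
1 target commands run: layout.gen.
The nodes whose values change: index.txt.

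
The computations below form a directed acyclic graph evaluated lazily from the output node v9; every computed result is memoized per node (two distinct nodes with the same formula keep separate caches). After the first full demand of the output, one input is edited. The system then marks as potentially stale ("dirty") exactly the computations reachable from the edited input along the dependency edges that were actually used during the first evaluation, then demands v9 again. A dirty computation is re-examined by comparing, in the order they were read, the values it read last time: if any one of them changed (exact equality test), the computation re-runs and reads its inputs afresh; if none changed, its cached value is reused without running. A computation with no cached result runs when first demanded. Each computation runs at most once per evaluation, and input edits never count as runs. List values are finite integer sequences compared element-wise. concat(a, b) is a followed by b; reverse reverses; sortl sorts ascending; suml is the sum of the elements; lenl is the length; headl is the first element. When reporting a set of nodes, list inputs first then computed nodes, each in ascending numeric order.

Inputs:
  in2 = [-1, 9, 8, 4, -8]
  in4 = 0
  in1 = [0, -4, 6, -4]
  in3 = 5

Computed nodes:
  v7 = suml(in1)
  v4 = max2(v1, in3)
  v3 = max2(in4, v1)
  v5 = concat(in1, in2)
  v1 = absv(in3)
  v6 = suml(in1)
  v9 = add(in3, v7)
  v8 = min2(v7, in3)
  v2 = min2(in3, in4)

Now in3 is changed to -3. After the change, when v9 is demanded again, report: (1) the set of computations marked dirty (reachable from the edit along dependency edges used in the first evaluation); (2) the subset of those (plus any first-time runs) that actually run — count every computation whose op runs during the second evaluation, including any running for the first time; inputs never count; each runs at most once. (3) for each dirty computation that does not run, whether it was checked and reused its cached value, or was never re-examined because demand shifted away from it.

First demand of the output computes:
  v7 = suml([0, -4, 6, -4]) = -2
  v9 = add(5, -2) = 3

After the edit, cleaning proceeds:
  v9: a read changed (in3 5->-3) — executes, giving -5.

The edit dirties: v9.
1 computations run: v9.
No dirty computation escaped a run.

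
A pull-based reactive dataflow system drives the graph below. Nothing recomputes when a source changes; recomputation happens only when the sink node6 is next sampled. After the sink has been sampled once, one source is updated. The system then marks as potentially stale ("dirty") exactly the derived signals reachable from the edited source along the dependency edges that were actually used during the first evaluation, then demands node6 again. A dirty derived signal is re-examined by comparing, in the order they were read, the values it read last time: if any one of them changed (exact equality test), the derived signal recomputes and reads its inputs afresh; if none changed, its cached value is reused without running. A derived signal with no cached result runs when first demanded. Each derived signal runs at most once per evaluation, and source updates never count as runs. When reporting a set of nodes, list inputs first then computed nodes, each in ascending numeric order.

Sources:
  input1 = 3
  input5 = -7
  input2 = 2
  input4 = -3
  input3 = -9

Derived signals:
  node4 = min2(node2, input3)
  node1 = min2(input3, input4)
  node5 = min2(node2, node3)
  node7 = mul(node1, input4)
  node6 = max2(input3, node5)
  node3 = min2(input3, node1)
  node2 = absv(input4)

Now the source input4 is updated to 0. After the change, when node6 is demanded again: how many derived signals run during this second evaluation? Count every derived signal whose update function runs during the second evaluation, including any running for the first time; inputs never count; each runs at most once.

First evaluation (everything demanded from the output):
  node1 = min2(-9, -3) = -9
  node2 = absv(-3) = 3
  node3 = min2(-9, -9) = -9
  node5 = min2(3, -9) = -9
  node6 = max2(-9, -9) = -9

Propagation after the edit:
  node1: runs — input4 -3->0; result -9 (same value as before).
  node2: runs — input4 -3->0; result 0.
  node3: checked — values it read are unchanged (input3 unchanged, node1 unchanged); reused cached -9 without running.
  node5: runs — node2 3->0; result -9 (same value as before).
  node6: checked — values it read are unchanged (input3 unchanged, node5 unchanged); reused cached -9 without running.

Key observation: the cutoff stops propagation at node3 — its inputs' values are unchanged, so it reuses its cache.

Derived signals that run: node1, node2, node5 — 3 in total.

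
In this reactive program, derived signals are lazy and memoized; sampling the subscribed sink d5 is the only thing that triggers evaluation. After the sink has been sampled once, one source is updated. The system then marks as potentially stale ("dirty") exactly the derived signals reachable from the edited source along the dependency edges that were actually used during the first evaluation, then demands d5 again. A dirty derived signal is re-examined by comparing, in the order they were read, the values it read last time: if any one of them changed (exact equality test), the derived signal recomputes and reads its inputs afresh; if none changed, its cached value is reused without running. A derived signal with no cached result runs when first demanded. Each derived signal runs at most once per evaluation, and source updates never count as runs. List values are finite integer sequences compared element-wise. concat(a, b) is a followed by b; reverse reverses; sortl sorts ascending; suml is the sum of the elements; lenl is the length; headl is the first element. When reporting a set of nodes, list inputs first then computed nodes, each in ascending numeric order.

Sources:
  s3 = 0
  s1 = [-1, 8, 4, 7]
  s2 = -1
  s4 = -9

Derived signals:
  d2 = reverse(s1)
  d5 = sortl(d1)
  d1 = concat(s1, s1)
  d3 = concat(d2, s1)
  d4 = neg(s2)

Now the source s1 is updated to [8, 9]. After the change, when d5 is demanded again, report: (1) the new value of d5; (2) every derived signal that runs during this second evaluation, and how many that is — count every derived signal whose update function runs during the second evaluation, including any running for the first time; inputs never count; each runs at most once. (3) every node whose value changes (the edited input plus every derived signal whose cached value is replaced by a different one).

First demand of the output computes:
  d1 = concat([-1, 8, 4, 7], [-1, 8, 4, 7]) = [-1, 8, 4, 7, -1, 8, 4, 7]
  d5 = sortl([-1, 8, 4, 7, -1, 8, 4, 7]) = [-1, -1, 4, 4, 7, 7, 8, 8]

After the edit, cleaning proceeds:
  d1: a read changed (s1 [-1, 8, 4, 7]->[8, 9]; s1 [-1, 8, 4, 7]->[8, 9]) — executes, giving [8, 9, 8, 9].
  d5: a read changed (d1 [-1, 8, 4, 7, -1, 8, 4, 7]->[8, 9, 8, 9]) — executes, giving [8, 8, 9, 9].

Demanding d5 again yields [8, 8, 9, 9].
2 derived signals run: d1, d5.
The nodes whose values change: s1, d1, d5.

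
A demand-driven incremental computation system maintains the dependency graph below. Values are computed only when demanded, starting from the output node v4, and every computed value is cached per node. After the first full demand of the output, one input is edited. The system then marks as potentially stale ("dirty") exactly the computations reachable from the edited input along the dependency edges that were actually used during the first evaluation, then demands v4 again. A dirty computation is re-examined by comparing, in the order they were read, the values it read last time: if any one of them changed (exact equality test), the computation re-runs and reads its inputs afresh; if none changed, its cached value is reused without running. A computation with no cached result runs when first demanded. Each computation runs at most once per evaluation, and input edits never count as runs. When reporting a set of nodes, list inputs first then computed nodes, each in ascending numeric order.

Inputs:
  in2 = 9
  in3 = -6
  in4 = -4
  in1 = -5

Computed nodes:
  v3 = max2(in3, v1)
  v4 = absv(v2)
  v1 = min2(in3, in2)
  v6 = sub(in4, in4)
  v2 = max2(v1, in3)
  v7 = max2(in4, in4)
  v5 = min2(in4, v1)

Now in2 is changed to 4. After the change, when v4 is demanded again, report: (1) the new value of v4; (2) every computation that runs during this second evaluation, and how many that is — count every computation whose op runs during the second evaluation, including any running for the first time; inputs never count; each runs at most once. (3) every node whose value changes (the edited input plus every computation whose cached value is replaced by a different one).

First evaluation (everything demanded from the output):
  v1 = min2(-6, 9) = -6
  v2 = max2(-6, -6) = -6
  v4 = absv(-6) = 6

Propagation after the edit:
  v1: runs — in2 9->4; result -6 (same value as before).
  v2: checked — values it read are unchanged (v1 unchanged, in3 unchanged); reused cached -6 without running.
  v4: checked — values it read are unchanged (v2 unchanged); reused cached 6 without running.

Key observation: the change is absorbed at v1 — it re-runs but produces the same value, and the output's value is unchanged.

New value of v4: 6.
Computations that run: v1 — 1 in total.
Values that change: in2.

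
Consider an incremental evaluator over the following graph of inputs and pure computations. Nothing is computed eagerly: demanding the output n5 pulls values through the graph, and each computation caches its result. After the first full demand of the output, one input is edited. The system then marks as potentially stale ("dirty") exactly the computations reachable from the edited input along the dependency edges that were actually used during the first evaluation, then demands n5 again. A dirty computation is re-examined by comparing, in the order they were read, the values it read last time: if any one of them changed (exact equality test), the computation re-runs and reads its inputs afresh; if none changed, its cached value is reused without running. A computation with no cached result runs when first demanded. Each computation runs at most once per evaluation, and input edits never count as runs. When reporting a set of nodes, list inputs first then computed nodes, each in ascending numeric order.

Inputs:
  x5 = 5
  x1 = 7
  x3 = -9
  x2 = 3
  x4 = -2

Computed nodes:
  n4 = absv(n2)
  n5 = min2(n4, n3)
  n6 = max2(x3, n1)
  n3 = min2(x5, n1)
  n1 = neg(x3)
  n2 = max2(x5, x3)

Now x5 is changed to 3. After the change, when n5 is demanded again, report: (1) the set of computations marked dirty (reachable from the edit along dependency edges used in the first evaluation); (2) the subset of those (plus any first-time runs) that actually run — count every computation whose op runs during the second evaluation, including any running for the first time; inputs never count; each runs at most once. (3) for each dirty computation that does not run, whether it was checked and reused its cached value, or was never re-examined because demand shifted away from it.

Dirty set: n2, n3, n4, n5.
Run set: n2, n3, n4, n5 (4 run).
All dirty computations ended up running.

Initial pass — values computed on the first demand:
  n1 = neg(-9) = 9
  n2 = max2(5, -9) = 5
  n3 = min2(5, 9) = 5
  n4 = absv(5) = 5
  n5 = min2(5, 5) = 5

Second demand — change propagation:
  n2: re-runs because x5 5->3; new result 3.
  n3: re-runs because x5 5->3; new result 3.
  n4: re-runs because n2 5->3; new result 3.
  n5: re-runs because n4 5->3; n3 5->3; new result 3.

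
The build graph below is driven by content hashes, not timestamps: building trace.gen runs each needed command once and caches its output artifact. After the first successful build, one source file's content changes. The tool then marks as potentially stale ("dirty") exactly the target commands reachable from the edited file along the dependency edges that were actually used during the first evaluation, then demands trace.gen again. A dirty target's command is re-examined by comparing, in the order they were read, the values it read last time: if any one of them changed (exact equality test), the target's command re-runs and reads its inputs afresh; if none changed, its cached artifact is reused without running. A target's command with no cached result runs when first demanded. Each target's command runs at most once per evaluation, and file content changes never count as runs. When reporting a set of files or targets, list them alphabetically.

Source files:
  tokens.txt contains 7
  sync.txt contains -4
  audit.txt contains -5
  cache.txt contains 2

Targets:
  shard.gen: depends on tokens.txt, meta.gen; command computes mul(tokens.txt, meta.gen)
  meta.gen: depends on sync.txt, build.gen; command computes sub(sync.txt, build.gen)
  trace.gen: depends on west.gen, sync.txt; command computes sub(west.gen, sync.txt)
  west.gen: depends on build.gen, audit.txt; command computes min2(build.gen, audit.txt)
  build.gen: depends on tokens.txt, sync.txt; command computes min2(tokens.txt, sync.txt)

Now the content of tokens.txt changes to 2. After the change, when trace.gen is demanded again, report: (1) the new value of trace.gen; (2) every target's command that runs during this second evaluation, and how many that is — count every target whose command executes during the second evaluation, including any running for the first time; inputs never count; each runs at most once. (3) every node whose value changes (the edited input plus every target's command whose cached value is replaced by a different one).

Initial pass — values computed on the first demand:
  build.gen = min2(7, -4) = -4
  west.gen = min2(-4, -5) = -5
  trace.gen = sub(-5, -4) = -1

Second demand — change propagation:
  build.gen: re-runs because tokens.txt 7->2; new result -4 (unchanged).
  west.gen: re-examined; everything it read last time is the same (build.gen unchanged, audit.txt unchanged) — cache -5 kept, no run.
  trace.gen: re-examined; everything it read last time is the same (west.gen unchanged, sync.txt unchanged) — cache -1 kept, no run.

The important point: build.gen recomputes to an identical value, and the output ends up unchanged.

trace.gen now evaluates to -1.
Run set: build.gen (1 run).
Changed values: tokens.txt.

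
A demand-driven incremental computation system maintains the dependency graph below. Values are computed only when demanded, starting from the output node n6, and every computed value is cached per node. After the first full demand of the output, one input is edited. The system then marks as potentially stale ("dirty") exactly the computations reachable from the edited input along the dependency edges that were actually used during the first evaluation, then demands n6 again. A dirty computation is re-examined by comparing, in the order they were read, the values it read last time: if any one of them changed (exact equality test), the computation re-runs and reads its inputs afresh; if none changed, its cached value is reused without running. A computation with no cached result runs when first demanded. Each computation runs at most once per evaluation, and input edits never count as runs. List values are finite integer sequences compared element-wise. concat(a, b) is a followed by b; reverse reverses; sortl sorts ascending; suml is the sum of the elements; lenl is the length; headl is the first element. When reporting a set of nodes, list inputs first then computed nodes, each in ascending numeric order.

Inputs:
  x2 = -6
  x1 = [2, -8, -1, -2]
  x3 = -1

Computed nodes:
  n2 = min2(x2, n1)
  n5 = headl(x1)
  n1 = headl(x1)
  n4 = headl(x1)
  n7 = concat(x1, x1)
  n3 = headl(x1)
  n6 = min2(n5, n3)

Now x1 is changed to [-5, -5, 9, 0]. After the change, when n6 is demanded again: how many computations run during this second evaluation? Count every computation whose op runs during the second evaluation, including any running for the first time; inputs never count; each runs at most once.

First evaluation (everything demanded from the output):
  n3 = headl([2, -8, -1, -2]) = 2
  n5 = headl([2, -8, -1, -2]) = 2
  n6 = min2(2, 2) = 2

Propagation after the edit:
  n3: runs — x1 [2, -8, -1, -2]->[-5, -5, 9, 0]; result -5.
  n5: runs — x1 [2, -8, -1, -2]->[-5, -5, 9, 0]; result -5.
  n6: runs — n5 2->-5; n3 2->-5; result -5.

Computations that run: n3, n5, n6 — 3 in total.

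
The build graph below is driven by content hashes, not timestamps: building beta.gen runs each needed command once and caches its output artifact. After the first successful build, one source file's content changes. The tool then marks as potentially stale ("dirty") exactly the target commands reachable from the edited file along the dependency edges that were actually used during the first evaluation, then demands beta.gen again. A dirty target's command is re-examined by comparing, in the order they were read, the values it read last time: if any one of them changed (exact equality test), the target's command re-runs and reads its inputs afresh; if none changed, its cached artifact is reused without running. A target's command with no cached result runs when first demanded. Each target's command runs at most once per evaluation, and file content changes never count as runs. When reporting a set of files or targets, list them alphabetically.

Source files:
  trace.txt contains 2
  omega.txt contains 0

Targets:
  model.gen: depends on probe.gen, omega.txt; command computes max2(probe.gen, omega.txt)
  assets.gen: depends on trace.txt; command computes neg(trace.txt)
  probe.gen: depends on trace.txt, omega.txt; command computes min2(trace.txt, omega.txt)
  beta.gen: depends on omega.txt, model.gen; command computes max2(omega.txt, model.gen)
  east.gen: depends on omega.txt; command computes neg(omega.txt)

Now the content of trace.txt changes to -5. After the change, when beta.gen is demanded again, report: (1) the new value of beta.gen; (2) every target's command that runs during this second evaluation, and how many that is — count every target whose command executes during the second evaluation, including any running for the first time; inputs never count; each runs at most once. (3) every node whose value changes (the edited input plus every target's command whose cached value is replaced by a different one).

Initial pass — values computed on the first demand:
  probe.gen = min2(2, 0) = 0
  model.gen = max2(0, 0) = 0
  beta.gen = max2(0, 0) = 0

Second demand — change propagation:
  probe.gen: re-runs because trace.txt 2->-5; new result -5.
  model.gen: re-runs because probe.gen 0->-5; new result 0 (unchanged).
  beta.gen: re-examined; everything it read last time is the same (omega.txt unchanged, model.gen unchanged) — cache 0 kept, no run.

The important point: model.gen recomputes to an identical value, and the output ends up unchanged.

beta.gen now evaluates to 0.
Run set: model.gen, probe.gen (2 run).
Changed values: probe.gen, trace.txt.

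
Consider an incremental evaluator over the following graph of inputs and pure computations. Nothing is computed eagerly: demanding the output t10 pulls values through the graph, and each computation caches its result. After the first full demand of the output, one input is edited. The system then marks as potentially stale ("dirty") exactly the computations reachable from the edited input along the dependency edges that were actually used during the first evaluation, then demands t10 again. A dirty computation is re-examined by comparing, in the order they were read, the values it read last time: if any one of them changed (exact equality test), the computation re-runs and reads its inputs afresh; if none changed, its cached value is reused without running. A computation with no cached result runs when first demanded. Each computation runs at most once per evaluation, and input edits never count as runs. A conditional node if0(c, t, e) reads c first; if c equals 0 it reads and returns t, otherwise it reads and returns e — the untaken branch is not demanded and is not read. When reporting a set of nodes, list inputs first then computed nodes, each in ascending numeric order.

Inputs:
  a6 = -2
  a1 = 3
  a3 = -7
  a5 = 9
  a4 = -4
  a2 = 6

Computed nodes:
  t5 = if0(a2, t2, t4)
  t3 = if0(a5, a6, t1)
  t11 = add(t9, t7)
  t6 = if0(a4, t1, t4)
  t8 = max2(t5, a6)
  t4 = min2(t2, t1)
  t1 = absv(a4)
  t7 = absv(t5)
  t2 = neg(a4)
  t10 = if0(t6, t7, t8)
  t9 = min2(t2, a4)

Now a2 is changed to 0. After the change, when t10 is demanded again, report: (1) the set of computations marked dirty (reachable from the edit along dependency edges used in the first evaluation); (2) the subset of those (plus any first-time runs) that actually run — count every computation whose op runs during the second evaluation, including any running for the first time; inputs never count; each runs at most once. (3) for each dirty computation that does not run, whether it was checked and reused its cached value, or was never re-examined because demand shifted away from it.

Dirty set: t5, t8, t10.
Run set: t5 (1 run).
Re-examined without running (cache reused): t8, t10.
The important point: t5 recomputes to an identical value, and the output ends up unchanged.

Initial pass — values computed on the first demand:
  t1 = absv(-4) = 4
  t2 = neg(-4) = 4
  t4 = min2(4, 4) = 4
  t5 = if0(a2=6 -> else branch t4) = 4
  t6 = if0(a4=-4 -> else branch t4) = 4
  t8 = max2(4, -2) = 4
  t10 = if0(t6=4 -> else branch t8) = 4

Second demand — change propagation:
  t5: re-runs because a2 6->0; new result 4 (unchanged).
  t8: re-examined; everything it read last time is the same (t5 unchanged, a6 unchanged) — cache 4 kept, no run.
  t10: re-examined; everything it read last time is the same (t6 unchanged, t8 unchanged) — cache 4 kept, no run.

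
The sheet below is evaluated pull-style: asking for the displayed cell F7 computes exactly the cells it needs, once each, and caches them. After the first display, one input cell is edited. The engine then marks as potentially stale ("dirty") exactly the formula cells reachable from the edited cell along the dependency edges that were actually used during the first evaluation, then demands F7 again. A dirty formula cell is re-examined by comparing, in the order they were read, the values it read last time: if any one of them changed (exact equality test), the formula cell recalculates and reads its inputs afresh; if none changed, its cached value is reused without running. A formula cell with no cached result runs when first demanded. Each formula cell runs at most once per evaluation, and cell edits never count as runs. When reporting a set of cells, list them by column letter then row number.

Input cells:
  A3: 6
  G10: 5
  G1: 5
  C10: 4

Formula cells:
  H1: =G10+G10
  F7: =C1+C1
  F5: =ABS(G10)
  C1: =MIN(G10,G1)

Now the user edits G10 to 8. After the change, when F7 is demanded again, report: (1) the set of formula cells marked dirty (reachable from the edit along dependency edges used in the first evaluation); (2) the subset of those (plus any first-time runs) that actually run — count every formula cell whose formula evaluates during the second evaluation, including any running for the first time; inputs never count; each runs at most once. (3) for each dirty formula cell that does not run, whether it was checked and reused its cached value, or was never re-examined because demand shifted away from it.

The edit dirties: C1, F7.
1 formula cells run: C1.
Cache hits after checking: F7.
Note the absorption at C1: it re-runs yet its value is the same, leaving the output's value untouched.

First demand of the output computes:
  C1 = MIN(5, 5) = 5
  F7 = 5 + 5 = 10

After the edit, cleaning proceeds:
  C1: a read changed (G10 5->8) — executes, giving 5 — identical to its old value.
  F7: dirty, but its reads are unchanged (C1 unchanged, C1 unchanged); cached 10 stands.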